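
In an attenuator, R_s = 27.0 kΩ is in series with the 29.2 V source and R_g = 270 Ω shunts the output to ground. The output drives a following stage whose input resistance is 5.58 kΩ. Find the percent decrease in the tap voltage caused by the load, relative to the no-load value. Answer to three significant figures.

The divider's output (Thévenin) resistance is R_s‖R_g = 267.3 Ω.
Fractional drop under load = R_th/(R_th + R_L) = 267.3 / (267.3 + 5580) = 0.04572.
So the output falls by 4.57 %.

4.57 %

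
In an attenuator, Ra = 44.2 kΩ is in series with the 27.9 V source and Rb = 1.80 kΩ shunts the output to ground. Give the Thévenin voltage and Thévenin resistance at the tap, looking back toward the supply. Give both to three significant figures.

V_th = 1.09 V, R_th = 1.73 kΩ

V_th is the open-circuit tap voltage: 27.9 × 1.80/(44.2 + 1.80) = 1.09 V.
With the supply zeroed, Ra and Rb appear in parallel from the tap: R_th = Ra‖Rb = (44.2 × 1.80)/46.00 = 1.73 kΩ.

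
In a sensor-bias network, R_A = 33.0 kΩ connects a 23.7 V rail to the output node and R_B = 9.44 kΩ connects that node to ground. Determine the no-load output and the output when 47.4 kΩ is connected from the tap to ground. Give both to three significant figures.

Open-circuit: V = 23.7 × 9.44/(33.0 + 9.44) = 5.27 V.
With the load, R_B becomes R_B‖R_L = 7.872 kΩ, so V = 23.7 × 7.872/40.87 = 4.56 V.

Unloaded: 5.27 V; loaded: 4.56 V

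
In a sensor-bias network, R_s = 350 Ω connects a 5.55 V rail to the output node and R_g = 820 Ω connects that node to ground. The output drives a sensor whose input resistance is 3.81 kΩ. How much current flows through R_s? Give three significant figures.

R_g‖R_L = 674.8 Ω, so the source sees R_s + R_g‖R_L = 1025 Ω.
I = 5.55 V / 1025 Ω = 5.42 mA.

I ≈ 5.42 mA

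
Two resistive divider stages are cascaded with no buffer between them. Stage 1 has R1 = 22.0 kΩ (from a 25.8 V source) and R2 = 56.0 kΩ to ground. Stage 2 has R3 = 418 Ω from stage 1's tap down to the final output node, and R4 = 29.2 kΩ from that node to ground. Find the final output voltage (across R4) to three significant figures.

V_out ≈ 11.9 V

Stage 2 presents R3+R4 = 29620 Ω as a load on stage 1's tap.
Stage 1's lower leg becomes R2‖(R3+R4) = 19370 Ω, so V_mid = 25.8 × 19370/41370 = 12.08 V.
Stage 2 is itself unloaded: V_out = V_mid × R4/(R3+R4) = 12.08 × 29200/29620 = 11.9 V.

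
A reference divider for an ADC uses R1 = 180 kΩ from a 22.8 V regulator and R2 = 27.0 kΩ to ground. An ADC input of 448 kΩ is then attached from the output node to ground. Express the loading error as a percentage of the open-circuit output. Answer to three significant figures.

The divider's output (Thévenin) resistance is R1‖R2 = 23.48 kΩ.
Fractional drop under load = R_th/(R_th + R_L) = 23.48 / (23.48 + 448) = 0.04980.
So the output falls by 4.98 %.

4.98 %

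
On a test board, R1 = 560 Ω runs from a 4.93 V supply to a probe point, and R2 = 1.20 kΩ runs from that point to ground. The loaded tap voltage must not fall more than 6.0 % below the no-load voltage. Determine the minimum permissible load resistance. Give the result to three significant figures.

Output resistance R_th = R1‖R2 = (560 × 1200)/1760 = 381.8 Ω.
The fractional drop is R_th/(R_th + R_L); requiring this ≤ 0.0600 gives R_L ≥ R_th(1/0.0600 − 1) = 381.8 × 15.67 = 5.98 kΩ.

R_L(min) ≈ 5.98 kΩ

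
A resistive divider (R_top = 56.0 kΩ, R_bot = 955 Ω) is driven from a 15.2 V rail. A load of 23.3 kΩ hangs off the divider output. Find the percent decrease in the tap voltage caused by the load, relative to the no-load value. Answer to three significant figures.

The divider's output (Thévenin) resistance is R_top‖R_bot = 939.0 Ω.
Fractional drop under load = R_th/(R_th + R_L) = 939.0 / (939.0 + 23300) = 0.03874.
So the output falls by 3.87 %.

3.87 %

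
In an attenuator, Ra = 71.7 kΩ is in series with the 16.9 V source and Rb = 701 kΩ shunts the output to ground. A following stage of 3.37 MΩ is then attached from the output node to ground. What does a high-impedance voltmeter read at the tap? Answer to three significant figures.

V_out ≈ 15.0 V

The load sits in parallel with Rb: Rb‖R_L = (701 × 3370) / (701 + 3370) = 580.3 kΩ.
V_out = 16.9 × 580.3 / (71.7 + 580.3) = 16.9 × 580.3/652.0 = 15.0 V.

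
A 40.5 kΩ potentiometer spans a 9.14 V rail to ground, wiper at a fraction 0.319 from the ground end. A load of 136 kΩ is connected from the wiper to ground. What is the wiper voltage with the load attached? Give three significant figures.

V ≈ 2.74 V

The wiper splits the pot into (1−α)R = 27.58 kΩ above and αR = 12.92 kΩ below.
Lower section ‖ load = 11.80 kΩ.
V_wiper = 9.14 × 11.80/(27.58 + 11.80) = 2.74 V.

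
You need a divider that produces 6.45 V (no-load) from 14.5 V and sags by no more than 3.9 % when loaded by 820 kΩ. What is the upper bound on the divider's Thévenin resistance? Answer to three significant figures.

Loading drop = R_th/(R_th + R_L) ≤ 0.0390, so R_th ≤ R_L · ε/(1−ε) = 820 kΩ × 0.0390/0.9610 = 33.3 kΩ.

R_th ≤ 33.3 kΩ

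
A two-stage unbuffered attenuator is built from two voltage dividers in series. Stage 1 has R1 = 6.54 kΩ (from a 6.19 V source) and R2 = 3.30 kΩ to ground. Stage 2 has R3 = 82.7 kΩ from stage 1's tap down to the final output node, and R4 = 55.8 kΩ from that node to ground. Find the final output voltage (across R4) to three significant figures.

Stage 2 presents R3+R4 = 138.5 kΩ as a load on stage 1's tap.
Stage 1's lower leg becomes R2‖(R3+R4) = 3.223 kΩ, so V_mid = 6.19 × 3.223/9.763 = 2.044 V.
Stage 2 is itself unloaded: V_out = V_mid × R4/(R3+R4) = 2.044 × 55.8/138.5 = 0.823 V.

V_out ≈ 0.823 V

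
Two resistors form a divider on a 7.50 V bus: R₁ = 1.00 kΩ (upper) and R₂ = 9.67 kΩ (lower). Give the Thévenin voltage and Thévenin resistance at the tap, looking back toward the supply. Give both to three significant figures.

V_th = 6.80 V, R_th = 906 Ω

V_th is the open-circuit tap voltage: 7.50 × 9.67/(1.00 + 9.67) = 6.80 V.
With the supply zeroed, R₁ and R₂ appear in parallel from the tap: R_th = R₁‖R₂ = (1.00 × 9.67)/10.67 = 906 Ω.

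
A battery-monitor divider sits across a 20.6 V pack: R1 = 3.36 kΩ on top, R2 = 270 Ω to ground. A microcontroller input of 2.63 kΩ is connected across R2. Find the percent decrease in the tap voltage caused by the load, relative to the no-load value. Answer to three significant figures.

8.68 %

Unloaded V = 20.6 × 270/3630 = 1.5322 V.
Loaded: R2‖R_L = 244.9 Ω, giving V = 20.6 × 244.9/3605 = 1.3993 V.
Drop = (1.5322 − 1.3993) / 1.5322 = 8.68 %.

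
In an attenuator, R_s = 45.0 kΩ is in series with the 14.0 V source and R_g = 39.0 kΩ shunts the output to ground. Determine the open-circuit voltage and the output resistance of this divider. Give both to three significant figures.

V_th = 6.50 V, R_th = 20.9 kΩ

V_th is the open-circuit tap voltage: 14.0 × 39.0/(45.0 + 39.0) = 6.50 V.
With the supply zeroed, R_s and R_g appear in parallel from the tap: R_th = R_s‖R_g = (45.0 × 39.0)/84.00 = 20.9 kΩ.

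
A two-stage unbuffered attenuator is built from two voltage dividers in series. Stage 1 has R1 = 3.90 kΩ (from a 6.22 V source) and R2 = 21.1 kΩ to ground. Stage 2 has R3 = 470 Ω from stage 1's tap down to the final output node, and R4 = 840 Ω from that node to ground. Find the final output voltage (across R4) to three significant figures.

V_out ≈ 0.958 V

Stage 2 presents R3+R4 = 1310 Ω as a load on stage 1's tap.
Stage 1's lower leg becomes R2‖(R3+R4) = 1233 Ω, so V_mid = 6.22 × 1233/5133 = 1.494 V.
Stage 2 is itself unloaded: V_out = V_mid × R4/(R3+R4) = 1.494 × 840/1310 = 0.958 V.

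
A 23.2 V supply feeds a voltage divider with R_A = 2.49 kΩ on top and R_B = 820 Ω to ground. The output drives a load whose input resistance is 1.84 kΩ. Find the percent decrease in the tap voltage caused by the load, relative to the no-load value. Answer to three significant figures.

25.1 %

Unloaded V = 23.2 × 820/3310 = 5.747 V.
Loaded: R_B‖R_L = 567.2 Ω, giving V = 23.2 × 567.2/3057 = 4.304 V.
Drop = (5.747 − 4.304) / 5.747 = 25.1 %.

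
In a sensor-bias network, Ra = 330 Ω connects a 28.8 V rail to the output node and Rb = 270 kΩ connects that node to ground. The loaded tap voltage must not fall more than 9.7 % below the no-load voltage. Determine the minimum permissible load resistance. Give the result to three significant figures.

Output resistance R_th = Ra‖Rb = (330 × 270000)/270300 = 329.6 Ω.
The fractional drop is R_th/(R_th + R_L); requiring this ≤ 0.0970 gives R_L ≥ R_th(1/0.0970 − 1) = 329.6 × 9.309 = 3.07 kΩ.

R_L(min) ≈ 3.07 kΩ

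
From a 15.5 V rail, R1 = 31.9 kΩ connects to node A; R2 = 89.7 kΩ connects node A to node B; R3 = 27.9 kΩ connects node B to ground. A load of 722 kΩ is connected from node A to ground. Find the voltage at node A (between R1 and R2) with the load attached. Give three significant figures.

V ≈ 11.8 V

Below node A the series string R2+R3 = 117.6 kΩ sits in parallel with the 722 kΩ load: 101.1 kΩ.
V_A = 15.5 × 101.1/(31.9 + 101.1) = 11.8 V.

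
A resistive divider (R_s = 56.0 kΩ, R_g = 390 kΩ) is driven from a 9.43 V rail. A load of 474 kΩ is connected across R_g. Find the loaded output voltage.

V_out ≈ 7.47 V

The load sits in parallel with R_g: R_g‖R_L = (390 × 474) / (390 + 474) = 214.0 kΩ.
V_out = 9.43 × 214.0 / (56.0 + 214.0) = 9.43 × 214.0/270.0 = 7.47 V.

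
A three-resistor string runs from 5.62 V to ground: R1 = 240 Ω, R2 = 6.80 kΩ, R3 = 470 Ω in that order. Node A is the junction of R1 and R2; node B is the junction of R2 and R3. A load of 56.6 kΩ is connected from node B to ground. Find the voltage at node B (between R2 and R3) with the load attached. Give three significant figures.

V ≈ 0.349 V

At node B, R3 is in parallel with the load: R3‖R_L = 466.1 Ω.
Below node A the resistance is R2 + (R3‖R_L) = 7266 Ω, so V_A = 5.62 × 7266/7506 = 5.440 V.
Then V_B = V_A × (R3‖R_L)/(R2 + R3‖R_L) = 5.440 × 466.1/7266 = 0.349 V.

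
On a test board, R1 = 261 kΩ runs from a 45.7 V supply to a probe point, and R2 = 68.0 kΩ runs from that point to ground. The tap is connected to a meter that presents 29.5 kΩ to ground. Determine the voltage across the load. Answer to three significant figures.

V_out ≈ 3.34 V

The load sits in parallel with R2: R2‖R_L = (68.0 × 29.5) / (68.0 + 29.5) = 20.57 kΩ.
V_out = 45.7 × 20.57 / (261 + 20.57) = 45.7 × 20.57/281.6 = 3.34 V.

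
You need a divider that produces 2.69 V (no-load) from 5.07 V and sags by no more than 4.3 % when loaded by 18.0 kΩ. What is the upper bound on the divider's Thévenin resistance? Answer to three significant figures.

Loading drop = R_th/(R_th + R_L) ≤ 0.0430, so R_th ≤ R_L · ε/(1−ε) = 18.0 kΩ × 0.0430/0.9570 = 809 Ω.

R_th ≤ 809 Ω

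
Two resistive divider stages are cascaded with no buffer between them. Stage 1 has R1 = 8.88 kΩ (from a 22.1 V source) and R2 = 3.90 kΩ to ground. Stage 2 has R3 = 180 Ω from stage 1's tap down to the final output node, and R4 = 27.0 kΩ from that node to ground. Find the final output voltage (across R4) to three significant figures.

Stage 2 presents R3+R4 = 27180 Ω as a load on stage 1's tap.
Stage 1's lower leg becomes R2‖(R3+R4) = 3411 Ω, so V_mid = 22.1 × 3411/12290 = 6.133 V.
Stage 2 is itself unloaded: V_out = V_mid × R4/(R3+R4) = 6.133 × 27000/27180 = 6.09 V.

V_out ≈ 6.09 V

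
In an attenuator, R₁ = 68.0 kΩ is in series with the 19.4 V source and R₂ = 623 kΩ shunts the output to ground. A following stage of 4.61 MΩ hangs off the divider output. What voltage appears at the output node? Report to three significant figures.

V_out ≈ 17.3 V

The load sits in parallel with R₂: R₂‖R_L = (623 × 4610) / (623 + 4610) = 548.8 kΩ.
V_out = 19.4 × 548.8 / (68.0 + 548.8) = 19.4 × 548.8/616.8 = 17.3 V.
(Unloaded it would have been 17.5 V.)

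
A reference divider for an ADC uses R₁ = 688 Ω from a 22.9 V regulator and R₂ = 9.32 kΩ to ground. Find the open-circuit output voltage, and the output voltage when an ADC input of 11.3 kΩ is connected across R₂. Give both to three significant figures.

Open-circuit: V = 22.9 × 9320/(688 + 9320) = 21.3 V.
With the load, R₂ becomes R₂‖R_L = 5107 Ω, so V = 22.9 × 5107/5795 = 20.2 V.

Unloaded: 21.3 V; loaded: 20.2 V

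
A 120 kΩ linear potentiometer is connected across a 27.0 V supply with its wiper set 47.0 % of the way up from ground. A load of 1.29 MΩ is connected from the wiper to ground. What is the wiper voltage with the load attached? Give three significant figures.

V ≈ 12.4 V

The wiper splits the pot into (1−α)R = 63.60 kΩ above and αR = 56.40 kΩ below.
Lower section ‖ load = 54.04 kΩ.
V_wiper = 27.0 × 54.04/(63.60 + 54.04) = 12.4 V.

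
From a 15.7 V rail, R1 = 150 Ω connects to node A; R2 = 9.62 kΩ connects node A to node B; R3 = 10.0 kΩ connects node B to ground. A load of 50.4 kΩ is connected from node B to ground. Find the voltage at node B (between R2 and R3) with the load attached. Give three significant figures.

At node B, R3 is in parallel with the load: R3‖R_L = 8344 Ω.
Below node A the resistance is R2 + (R3‖R_L) = 17960 Ω, so V_A = 15.7 × 17960/18110 = 15.57 V.
Then V_B = V_A × (R3‖R_L)/(R2 + R3‖R_L) = 15.57 × 8344/17960 = 7.23 V.

V ≈ 7.23 V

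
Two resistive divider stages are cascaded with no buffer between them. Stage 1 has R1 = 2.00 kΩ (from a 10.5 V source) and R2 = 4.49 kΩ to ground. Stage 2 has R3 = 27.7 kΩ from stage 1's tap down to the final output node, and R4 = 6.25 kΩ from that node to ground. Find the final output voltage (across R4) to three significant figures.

V_out ≈ 1.28 V

Stage 2 presents R3+R4 = 33.95 kΩ as a load on stage 1's tap.
Stage 1's lower leg becomes R2‖(R3+R4) = 3.966 kΩ, so V_mid = 10.5 × 3.966/5.966 = 6.980 V.
Stage 2 is itself unloaded: V_out = V_mid × R4/(R3+R4) = 6.980 × 6.25/33.95 = 1.28 V.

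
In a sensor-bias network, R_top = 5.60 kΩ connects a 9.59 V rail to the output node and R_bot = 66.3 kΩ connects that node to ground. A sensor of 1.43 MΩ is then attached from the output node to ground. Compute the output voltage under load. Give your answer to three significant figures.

V_out ≈ 8.81 V

The load sits in parallel with R_bot: R_bot‖R_L = (66.3 × 1430) / (66.3 + 1430) = 63.36 kΩ.
V_out = 9.59 × 63.36 / (5.60 + 63.36) = 9.59 × 63.36/68.96 = 8.81 V.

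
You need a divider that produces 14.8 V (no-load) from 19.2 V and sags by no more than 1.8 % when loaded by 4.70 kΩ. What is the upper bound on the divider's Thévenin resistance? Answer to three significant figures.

R_th ≤ 86.2 Ω

Loading drop = R_th/(R_th + R_L) ≤ 0.0180, so R_th ≤ R_L · ε/(1−ε) = 4.70 kΩ × 0.0180/0.9820 = 86.2 Ω.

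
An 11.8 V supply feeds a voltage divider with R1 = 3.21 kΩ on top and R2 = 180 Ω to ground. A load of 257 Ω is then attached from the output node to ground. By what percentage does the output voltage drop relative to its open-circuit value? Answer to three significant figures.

39.9 %

Unloaded V = 11.8 × 180/3390 = 0.6265 V.
Loaded: R2‖R_L = 105.9 Ω, giving V = 11.8 × 105.9/3316 = 0.3767 V.
Drop = (0.6265 − 0.3767) / 0.6265 = 39.9 %.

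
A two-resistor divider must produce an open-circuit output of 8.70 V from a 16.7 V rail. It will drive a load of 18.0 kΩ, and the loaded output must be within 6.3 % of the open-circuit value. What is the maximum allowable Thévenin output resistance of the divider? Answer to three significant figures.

R_th ≤ 1.21 kΩ

Loading drop = R_th/(R_th + R_L) ≤ 0.0630, so R_th ≤ R_L · ε/(1−ε) = 18.0 kΩ × 0.0630/0.9370 = 1.21 kΩ.
(Any R1, R2 with R2/(R1+R2) = 0.521 and R1‖R2 ≤ 1.21 kΩ will meet the spec.)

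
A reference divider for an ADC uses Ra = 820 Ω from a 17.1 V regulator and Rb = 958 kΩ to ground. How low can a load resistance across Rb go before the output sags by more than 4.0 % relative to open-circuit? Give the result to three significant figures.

Output resistance R_th = Ra‖Rb = (820 × 958000)/958800 = 819.3 Ω.
The fractional drop is R_th/(R_th + R_L); requiring this ≤ 0.0400 gives R_L ≥ R_th(1/0.0400 − 1) = 819.3 × 24.00 = 19.7 kΩ.

R_L(min) ≈ 19.7 kΩ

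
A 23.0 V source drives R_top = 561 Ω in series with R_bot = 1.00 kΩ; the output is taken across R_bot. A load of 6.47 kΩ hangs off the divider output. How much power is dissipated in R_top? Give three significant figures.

Total resistance from the source is R_top + (R_bot‖R_L) = 1427 Ω, so I = 23.0/1427 Ω = 16.12 mA.
P = I²·R_top = (16.12 mA)² × 561 Ω = 146 mW.

P ≈ 146 mW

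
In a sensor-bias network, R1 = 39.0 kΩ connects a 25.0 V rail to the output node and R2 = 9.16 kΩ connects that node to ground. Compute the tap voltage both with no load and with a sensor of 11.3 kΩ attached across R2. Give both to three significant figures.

Open-circuit: V = 25.0 × 9.16/(39.0 + 9.16) = 4.75 V.
With the load, R2 becomes R2‖R_L = 5.059 kΩ, so V = 25.0 × 5.059/44.06 = 2.87 V.

Unloaded: 4.75 V; loaded: 2.87 V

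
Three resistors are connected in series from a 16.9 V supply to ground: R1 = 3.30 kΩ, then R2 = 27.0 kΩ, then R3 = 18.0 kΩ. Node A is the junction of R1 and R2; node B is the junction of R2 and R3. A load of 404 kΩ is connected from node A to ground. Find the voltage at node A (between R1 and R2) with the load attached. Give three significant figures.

Below node A the series string R2+R3 = 45.00 kΩ sits in parallel with the 404 kΩ load: 40.49 kΩ.
V_A = 16.9 × 40.49/(3.30 + 40.49) = 15.6 V.

V ≈ 15.6 V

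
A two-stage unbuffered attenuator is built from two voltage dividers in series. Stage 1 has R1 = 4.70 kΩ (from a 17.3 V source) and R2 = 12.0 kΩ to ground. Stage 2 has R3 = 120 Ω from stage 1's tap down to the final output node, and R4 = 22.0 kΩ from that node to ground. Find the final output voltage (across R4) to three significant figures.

Stage 2 presents R3+R4 = 22120 Ω as a load on stage 1's tap.
Stage 1's lower leg becomes R2‖(R3+R4) = 7780 Ω, so V_mid = 17.3 × 7780/12480 = 10.78 V.
Stage 2 is itself unloaded: V_out = V_mid × R4/(R3+R4) = 10.78 × 22000/22120 = 10.7 V.

V_out ≈ 10.7 V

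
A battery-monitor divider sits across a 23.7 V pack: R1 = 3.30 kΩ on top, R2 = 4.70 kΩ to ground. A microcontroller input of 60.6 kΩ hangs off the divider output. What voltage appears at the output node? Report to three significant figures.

The load sits in parallel with R2: R2‖R_L = (4.70 × 60.6) / (4.70 + 60.6) = 4.362 kΩ.
V_out = 23.7 × 4.362 / (3.30 + 4.362) = 23.7 × 4.362/7.662 = 13.5 V.

V_out ≈ 13.5 V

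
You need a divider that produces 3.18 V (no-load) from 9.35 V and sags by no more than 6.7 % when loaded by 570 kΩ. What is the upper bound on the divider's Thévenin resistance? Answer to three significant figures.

Loading drop = R_th/(R_th + R_L) ≤ 0.0670, so R_th ≤ R_L · ε/(1−ε) = 570 kΩ × 0.0670/0.9330 = 40.9 kΩ.
(Any R1, R2 with R2/(R1+R2) = 0.340 and R1‖R2 ≤ 40.9 kΩ will meet the spec.)

R_th ≤ 40.9 kΩ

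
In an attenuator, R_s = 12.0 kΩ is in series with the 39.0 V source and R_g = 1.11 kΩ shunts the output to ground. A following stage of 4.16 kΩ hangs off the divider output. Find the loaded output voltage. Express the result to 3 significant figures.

The load sits in parallel with R_g: R_g‖R_L = (1.11 × 4.16) / (1.11 + 4.16) = 0.8762 kΩ.
V_out = 39.0 × 0.8762 / (12.0 + 0.8762) = 39.0 × 0.8762/12.88 = 2.65 V.

V_out ≈ 2.65 V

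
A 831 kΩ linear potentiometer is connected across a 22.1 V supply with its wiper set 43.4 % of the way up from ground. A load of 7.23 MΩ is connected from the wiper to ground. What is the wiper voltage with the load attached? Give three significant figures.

The wiper splits the pot into (1−α)R = 470.3 kΩ above and αR = 360.7 kΩ below.
Lower section ‖ load = 343.5 kΩ.
V_wiper = 22.1 × 343.5/(470.3 + 343.5) = 9.33 V.

V ≈ 9.33 V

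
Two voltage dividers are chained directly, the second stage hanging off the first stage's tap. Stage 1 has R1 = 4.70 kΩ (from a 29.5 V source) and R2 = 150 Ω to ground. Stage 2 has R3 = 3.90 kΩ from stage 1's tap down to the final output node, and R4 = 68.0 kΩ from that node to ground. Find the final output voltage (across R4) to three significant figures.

Stage 2 presents R3+R4 = 71900 Ω as a load on stage 1's tap.
Stage 1's lower leg becomes R2‖(R3+R4) = 149.7 Ω, so V_mid = 29.5 × 149.7/4850 = 0.9105 V.
Stage 2 is itself unloaded: V_out = V_mid × R4/(R3+R4) = 0.9105 × 68000/71900 = 0.861 V.

V_out ≈ 0.861 V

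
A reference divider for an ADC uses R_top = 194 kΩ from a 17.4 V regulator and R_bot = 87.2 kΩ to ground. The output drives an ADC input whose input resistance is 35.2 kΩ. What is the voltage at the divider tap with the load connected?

The load sits in parallel with R_bot: R_bot‖R_L = (87.2 × 35.2) / (87.2 + 35.2) = 25.08 kΩ.
V_out = 17.4 × 25.08 / (194 + 25.08) = 17.4 × 25.08/219.1 = 1.99 V.

V_out ≈ 1.99 V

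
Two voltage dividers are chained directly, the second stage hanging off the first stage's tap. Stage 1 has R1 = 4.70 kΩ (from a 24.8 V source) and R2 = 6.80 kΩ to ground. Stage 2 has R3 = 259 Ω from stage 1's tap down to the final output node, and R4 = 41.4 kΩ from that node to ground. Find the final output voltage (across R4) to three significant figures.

V_out ≈ 13.7 V

Stage 2 presents R3+R4 = 41660 Ω as a load on stage 1's tap.
Stage 1's lower leg becomes R2‖(R3+R4) = 5846 Ω, so V_mid = 24.8 × 5846/10550 = 13.75 V.
Stage 2 is itself unloaded: V_out = V_mid × R4/(R3+R4) = 13.75 × 41400/41660 = 13.7 V.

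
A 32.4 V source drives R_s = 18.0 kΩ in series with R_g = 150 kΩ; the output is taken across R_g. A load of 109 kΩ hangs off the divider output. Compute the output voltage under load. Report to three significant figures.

V_out ≈ 25.2 V

The load sits in parallel with R_g: R_g‖R_L = (150 × 109) / (150 + 109) = 63.13 kΩ.
V_out = 32.4 × 63.13 / (18.0 + 63.13) = 32.4 × 63.13/81.13 = 25.2 V.
(Unloaded it would have been 28.9 V.)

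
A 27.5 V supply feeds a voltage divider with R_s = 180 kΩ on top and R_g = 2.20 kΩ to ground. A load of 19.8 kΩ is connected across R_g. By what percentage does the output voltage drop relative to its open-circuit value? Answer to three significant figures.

Unloaded V = 27.5 × 2.20/182.2 = 0.33205 V.
Loaded: R_g‖R_L = 1.980 kΩ, giving V = 27.5 × 1.980/182.0 = 0.29921 V.
Drop = (0.33205 − 0.29921) / 0.33205 = 9.89 %.

9.89 %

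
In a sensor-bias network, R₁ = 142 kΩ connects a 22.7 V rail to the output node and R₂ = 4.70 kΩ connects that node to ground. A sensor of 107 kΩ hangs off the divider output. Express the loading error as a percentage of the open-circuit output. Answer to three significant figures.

4.08 %

The divider's output (Thévenin) resistance is R₁‖R₂ = 4.549 kΩ.
Fractional drop under load = R_th/(R_th + R_L) = 4.549 / (4.549 + 107) = 0.04078.
So the output falls by 4.08 %.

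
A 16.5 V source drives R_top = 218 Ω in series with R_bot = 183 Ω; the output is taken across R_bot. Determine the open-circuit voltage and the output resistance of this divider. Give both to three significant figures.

V_th = 7.53 V, R_th = 99.5 Ω

V_th is the open-circuit tap voltage: 16.5 × 183/(218 + 183) = 7.53 V.
With the supply zeroed, R_top and R_bot appear in parallel from the tap: R_th = R_top‖R_bot = (218 × 183)/401.0 = 99.5 Ω.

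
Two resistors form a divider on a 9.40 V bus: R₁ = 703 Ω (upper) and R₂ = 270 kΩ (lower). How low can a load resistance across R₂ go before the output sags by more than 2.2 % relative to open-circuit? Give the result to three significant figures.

Output resistance R_th = R₁‖R₂ = (703 × 270000)/270700 = 701.2 Ω.
The fractional drop is R_th/(R_th + R_L); requiring this ≤ 0.0220 gives R_L ≥ R_th(1/0.0220 − 1) = 701.2 × 44.45 = 31.2 kΩ.

R_L(min) ≈ 31.2 kΩ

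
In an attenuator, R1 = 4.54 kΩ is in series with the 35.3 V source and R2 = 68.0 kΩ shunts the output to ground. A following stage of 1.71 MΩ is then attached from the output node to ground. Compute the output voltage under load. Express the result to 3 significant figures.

The load sits in parallel with R2: R2‖R_L = (68.0 × 1710) / (68.0 + 1710) = 65.40 kΩ.
V_out = 35.3 × 65.40 / (4.54 + 65.40) = 35.3 × 65.40/69.94 = 33.0 V.

V_out ≈ 33.0 V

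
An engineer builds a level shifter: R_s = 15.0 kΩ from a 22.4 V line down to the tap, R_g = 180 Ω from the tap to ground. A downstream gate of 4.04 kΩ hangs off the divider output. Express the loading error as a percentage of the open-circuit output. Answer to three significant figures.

The divider's output (Thévenin) resistance is R_s‖R_g = 177.9 Ω.
Fractional drop under load = R_th/(R_th + R_L) = 177.9 / (177.9 + 4040) = 0.04217.
So the output falls by 4.22 %.

4.22 %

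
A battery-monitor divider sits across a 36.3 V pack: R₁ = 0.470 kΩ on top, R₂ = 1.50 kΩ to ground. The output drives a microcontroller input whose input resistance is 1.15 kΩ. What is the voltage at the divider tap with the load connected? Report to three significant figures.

V_out ≈ 21.1 V

The load sits in parallel with R₂: R₂‖R_L = (1500 × 1150) / (1500 + 1150) = 650.9 Ω.
V_out = 36.3 × 650.9 / (470 + 650.9) = 36.3 × 650.9/1121 = 21.1 V.
(Unloaded it would have been 27.6 V.)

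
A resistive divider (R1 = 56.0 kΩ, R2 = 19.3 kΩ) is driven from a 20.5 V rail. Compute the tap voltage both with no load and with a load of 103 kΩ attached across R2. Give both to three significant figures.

Open-circuit: V = 20.5 × 19.3/(56.0 + 19.3) = 5.25 V.
With the load, R2 becomes R2‖R_L = 16.25 kΩ, so V = 20.5 × 16.25/72.25 = 4.61 V.

Unloaded: 5.25 V; loaded: 4.61 V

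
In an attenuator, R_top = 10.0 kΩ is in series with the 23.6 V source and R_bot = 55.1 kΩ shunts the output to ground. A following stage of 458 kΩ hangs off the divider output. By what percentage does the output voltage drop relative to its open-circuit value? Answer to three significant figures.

1.81 %

The divider's output (Thévenin) resistance is R_top‖R_bot = 8.464 kΩ.
Fractional drop under load = R_th/(R_th + R_L) = 8.464 / (8.464 + 458) = 0.01814.
So the output falls by 1.81 %.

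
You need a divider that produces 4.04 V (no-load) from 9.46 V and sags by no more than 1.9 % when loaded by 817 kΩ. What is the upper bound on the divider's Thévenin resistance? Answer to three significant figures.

R_th ≤ 15.8 kΩ

Loading drop = R_th/(R_th + R_L) ≤ 0.0190, so R_th ≤ R_L · ε/(1−ε) = 817 kΩ × 0.0190/0.9810 = 15.8 kΩ.
(Any R1, R2 with R2/(R1+R2) = 0.427 and R1‖R2 ≤ 15.8 kΩ will meet the spec.)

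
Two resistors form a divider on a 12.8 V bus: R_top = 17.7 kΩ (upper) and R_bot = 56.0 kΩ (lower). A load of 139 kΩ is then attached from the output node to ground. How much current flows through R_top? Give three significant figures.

I ≈ 0.222 mA

R_bot‖R_L = 39.92 kΩ, so the source sees R_top + R_bot‖R_L = 57.62 kΩ.
I = 12.8 V / 57.62 kΩ = 0.222 mA.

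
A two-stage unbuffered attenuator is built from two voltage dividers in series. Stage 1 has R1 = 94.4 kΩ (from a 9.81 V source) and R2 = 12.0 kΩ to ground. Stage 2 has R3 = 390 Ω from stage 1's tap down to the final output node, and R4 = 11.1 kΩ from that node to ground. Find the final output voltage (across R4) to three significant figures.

Stage 2 presents R3+R4 = 11490 Ω as a load on stage 1's tap.
Stage 1's lower leg becomes R2‖(R3+R4) = 5870 Ω, so V_mid = 9.81 × 5870/100300 = 0.5743 V.
Stage 2 is itself unloaded: V_out = V_mid × R4/(R3+R4) = 0.5743 × 11100/11490 = 0.555 V.

V_out ≈ 0.555 V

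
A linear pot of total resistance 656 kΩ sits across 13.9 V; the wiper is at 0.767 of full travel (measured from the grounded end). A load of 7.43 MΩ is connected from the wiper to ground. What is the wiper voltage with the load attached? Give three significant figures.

The wiper splits the pot into (1−α)R = 152.8 kΩ above and αR = 503.2 kΩ below.
Lower section ‖ load = 471.2 kΩ.
V_wiper = 13.9 × 471.2/(152.8 + 471.2) = 10.5 V.

V ≈ 10.5 V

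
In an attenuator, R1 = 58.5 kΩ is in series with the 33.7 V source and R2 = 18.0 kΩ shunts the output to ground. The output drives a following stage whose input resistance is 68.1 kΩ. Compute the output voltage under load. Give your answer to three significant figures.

V_out ≈ 6.60 V

The load sits in parallel with R2: R2‖R_L = (18.0 × 68.1) / (18.0 + 68.1) = 14.24 kΩ.
V_out = 33.7 × 14.24 / (58.5 + 14.24) = 33.7 × 14.24/72.74 = 6.60 V.
(Unloaded it would have been 7.93 V.)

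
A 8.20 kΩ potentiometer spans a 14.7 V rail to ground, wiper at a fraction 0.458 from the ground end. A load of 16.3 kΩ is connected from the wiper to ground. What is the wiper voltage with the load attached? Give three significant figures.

V ≈ 5.99 V

The wiper splits the pot into (1−α)R = 4.444 kΩ above and αR = 3.756 kΩ below.
Lower section ‖ load = 3.052 kΩ.
V_wiper = 14.7 × 3.052/(4.444 + 3.052) = 5.99 V.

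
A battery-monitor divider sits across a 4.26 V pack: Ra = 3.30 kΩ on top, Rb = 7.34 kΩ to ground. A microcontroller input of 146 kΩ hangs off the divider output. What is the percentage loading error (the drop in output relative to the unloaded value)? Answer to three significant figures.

1.54 %

The divider's output (Thévenin) resistance is Ra‖Rb = 2.277 kΩ.
Fractional drop under load = R_th/(R_th + R_L) = 2.277 / (2.277 + 146) = 0.01535.
So the output falls by 1.54 %.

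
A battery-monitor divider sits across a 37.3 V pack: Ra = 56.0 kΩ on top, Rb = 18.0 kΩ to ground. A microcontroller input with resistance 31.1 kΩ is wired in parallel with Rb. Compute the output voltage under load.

The load sits in parallel with Rb: Rb‖R_L = (18.0 × 31.1) / (18.0 + 31.1) = 11.40 kΩ.
V_out = 37.3 × 11.40 / (56.0 + 11.40) = 37.3 × 11.40/67.40 = 6.31 V.
(Unloaded it would have been 9.07 V.)

V_out ≈ 6.31 V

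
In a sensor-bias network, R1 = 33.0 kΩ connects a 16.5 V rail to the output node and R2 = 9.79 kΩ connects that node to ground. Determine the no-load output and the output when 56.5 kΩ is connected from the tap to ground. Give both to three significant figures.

Open-circuit: V = 16.5 × 9.79/(33.0 + 9.79) = 3.78 V.
With the load, R2 becomes R2‖R_L = 8.344 kΩ, so V = 16.5 × 8.344/41.34 = 3.33 V.

Unloaded: 3.78 V; loaded: 3.33 V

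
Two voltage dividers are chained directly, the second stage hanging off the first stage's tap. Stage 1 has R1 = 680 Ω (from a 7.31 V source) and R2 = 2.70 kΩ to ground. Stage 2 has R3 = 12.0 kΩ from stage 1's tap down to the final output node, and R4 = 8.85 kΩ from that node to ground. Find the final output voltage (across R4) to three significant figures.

V_out ≈ 2.42 V

Stage 2 presents R3+R4 = 20850 Ω as a load on stage 1's tap.
Stage 1's lower leg becomes R2‖(R3+R4) = 2390 Ω, so V_mid = 7.31 × 2390/3070 = 5.691 V.
Stage 2 is itself unloaded: V_out = V_mid × R4/(R3+R4) = 5.691 × 8850/20850 = 2.42 V.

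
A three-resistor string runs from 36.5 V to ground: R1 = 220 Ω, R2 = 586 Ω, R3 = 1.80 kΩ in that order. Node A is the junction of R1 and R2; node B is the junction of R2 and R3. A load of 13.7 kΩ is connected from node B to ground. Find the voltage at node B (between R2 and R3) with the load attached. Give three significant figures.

At node B, R3 is in parallel with the load: R3‖R_L = 1591 Ω.
Below node A the resistance is R2 + (R3‖R_L) = 2177 Ω, so V_A = 36.5 × 2177/2397 = 33.15 V.
Then V_B = V_A × (R3‖R_L)/(R2 + R3‖R_L) = 33.15 × 1591/2177 = 24.2 V.

V ≈ 24.2 V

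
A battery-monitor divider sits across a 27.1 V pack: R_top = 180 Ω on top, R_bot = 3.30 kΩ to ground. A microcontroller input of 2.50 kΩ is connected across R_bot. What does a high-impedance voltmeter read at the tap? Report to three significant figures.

V_out ≈ 24.1 V

The load sits in parallel with R_bot: R_bot‖R_L = (3300 × 2500) / (3300 + 2500) = 1422 Ω.
V_out = 27.1 × 1422 / (180 + 1422) = 27.1 × 1422/1602 = 24.1 V.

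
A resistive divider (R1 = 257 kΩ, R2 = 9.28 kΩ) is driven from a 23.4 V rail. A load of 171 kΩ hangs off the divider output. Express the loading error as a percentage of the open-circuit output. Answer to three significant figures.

4.98 %

The divider's output (Thévenin) resistance is R1‖R2 = 8.957 kΩ.
Fractional drop under load = R_th/(R_th + R_L) = 8.957 / (8.957 + 171) = 0.04977.
So the output falls by 4.98 %.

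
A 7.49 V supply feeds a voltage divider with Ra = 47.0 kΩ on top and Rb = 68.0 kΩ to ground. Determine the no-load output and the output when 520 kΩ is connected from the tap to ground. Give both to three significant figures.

Open-circuit: V = 7.49 × 68.0/(47.0 + 68.0) = 4.43 V.
With the load, Rb becomes Rb‖R_L = 60.14 kΩ, so V = 7.49 × 60.14/107.1 = 4.20 V.

Unloaded: 4.43 V; loaded: 4.20 V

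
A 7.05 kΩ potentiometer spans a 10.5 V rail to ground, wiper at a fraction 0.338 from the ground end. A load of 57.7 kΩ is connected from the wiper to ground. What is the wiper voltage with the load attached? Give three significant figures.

V ≈ 3.45 V

The wiper splits the pot into (1−α)R = 4.667 kΩ above and αR = 2.383 kΩ below.
Lower section ‖ load = 2.288 kΩ.
V_wiper = 10.5 × 2.288/(4.667 + 2.288) = 3.45 V.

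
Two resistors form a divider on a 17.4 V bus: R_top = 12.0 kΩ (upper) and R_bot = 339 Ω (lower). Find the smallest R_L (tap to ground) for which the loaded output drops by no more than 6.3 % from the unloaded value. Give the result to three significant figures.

Output resistance R_th = R_top‖R_bot = (12000 × 339)/12340 = 329.7 Ω.
The fractional drop is R_th/(R_th + R_L); requiring this ≤ 0.0630 gives R_L ≥ R_th(1/0.0630 − 1) = 329.7 × 14.87 = 4.90 kΩ.

R_L(min) ≈ 4.90 kΩ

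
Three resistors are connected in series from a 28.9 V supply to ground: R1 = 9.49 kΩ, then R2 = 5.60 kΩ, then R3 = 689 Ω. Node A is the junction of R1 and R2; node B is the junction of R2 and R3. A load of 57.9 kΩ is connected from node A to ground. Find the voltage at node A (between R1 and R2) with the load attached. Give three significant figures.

V ≈ 10.8 V

Below node A the series string R2+R3 = 6289 Ω sits in parallel with the 57900 Ω load: 5673 Ω.
V_A = 28.9 × 5673/(9490 + 5673) = 10.8 V.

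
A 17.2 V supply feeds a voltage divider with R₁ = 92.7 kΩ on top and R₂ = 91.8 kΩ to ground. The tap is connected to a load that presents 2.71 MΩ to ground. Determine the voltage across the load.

V_out ≈ 8.41 V

The load sits in parallel with R₂: R₂‖R_L = (91.8 × 2710) / (91.8 + 2710) = 88.79 kΩ.
V_out = 17.2 × 88.79 / (92.7 + 88.79) = 17.2 × 88.79/181.5 = 8.41 V.
(Unloaded it would have been 8.56 V.)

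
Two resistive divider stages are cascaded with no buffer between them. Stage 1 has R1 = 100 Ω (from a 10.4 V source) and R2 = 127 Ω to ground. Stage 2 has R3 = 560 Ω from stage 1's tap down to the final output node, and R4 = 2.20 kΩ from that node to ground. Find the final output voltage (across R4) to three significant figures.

V_out ≈ 4.55 V

Stage 2 presents R3+R4 = 2760 Ω as a load on stage 1's tap.
Stage 1's lower leg becomes R2‖(R3+R4) = 121.4 Ω, so V_mid = 10.4 × 121.4/221.4 = 5.703 V.
Stage 2 is itself unloaded: V_out = V_mid × R4/(R3+R4) = 5.703 × 2200/2760 = 4.55 V.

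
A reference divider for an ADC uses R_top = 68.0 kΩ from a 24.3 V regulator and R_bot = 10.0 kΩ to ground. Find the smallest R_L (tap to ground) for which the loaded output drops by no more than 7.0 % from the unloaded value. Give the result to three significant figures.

Output resistance R_th = R_top‖R_bot = (68.0 × 10.0)/78.00 = 8.718 kΩ.
The fractional drop is R_th/(R_th + R_L); requiring this ≤ 0.0700 gives R_L ≥ R_th(1/0.0700 − 1) = 8.718 × 13.29 = 116 kΩ.

R_L(min) ≈ 116 kΩ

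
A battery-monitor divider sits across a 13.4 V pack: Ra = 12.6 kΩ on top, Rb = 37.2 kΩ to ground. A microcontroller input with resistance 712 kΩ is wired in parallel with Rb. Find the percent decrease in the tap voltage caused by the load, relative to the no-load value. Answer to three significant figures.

The divider's output (Thévenin) resistance is Ra‖Rb = 9.412 kΩ.
Fractional drop under load = R_th/(R_th + R_L) = 9.412 / (9.412 + 712) = 0.01305.
So the output falls by 1.30 %.

1.30 %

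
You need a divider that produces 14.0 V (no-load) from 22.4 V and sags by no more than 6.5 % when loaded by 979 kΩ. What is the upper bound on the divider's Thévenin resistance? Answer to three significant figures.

Loading drop = R_th/(R_th + R_L) ≤ 0.0650, so R_th ≤ R_L · ε/(1−ε) = 979 kΩ × 0.0650/0.9350 = 68.1 kΩ.
(Any R1, R2 with R2/(R1+R2) = 0.625 and R1‖R2 ≤ 68.1 kΩ will meet the spec.)

R_th ≤ 68.1 kΩ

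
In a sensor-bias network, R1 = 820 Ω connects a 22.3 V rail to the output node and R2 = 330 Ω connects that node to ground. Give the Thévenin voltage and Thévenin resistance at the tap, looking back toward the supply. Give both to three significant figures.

V_th is the open-circuit tap voltage: 22.3 × 330/(820 + 330) = 6.40 V.
With the supply zeroed, R1 and R2 appear in parallel from the tap: R_th = R1‖R2 = (820 × 330)/1150 = 235 Ω.

V_th = 6.40 V, R_th = 235 Ω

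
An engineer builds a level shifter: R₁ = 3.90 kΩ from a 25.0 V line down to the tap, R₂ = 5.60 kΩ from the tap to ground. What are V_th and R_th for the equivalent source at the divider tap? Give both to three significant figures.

V_th = 14.7 V, R_th = 2.30 kΩ

V_th is the open-circuit tap voltage: 25.0 × 5.60/(3.90 + 5.60) = 14.7 V.
With the supply zeroed, R₁ and R₂ appear in parallel from the tap: R_th = R₁‖R₂ = (3.90 × 5.60)/9.500 = 2.30 kΩ.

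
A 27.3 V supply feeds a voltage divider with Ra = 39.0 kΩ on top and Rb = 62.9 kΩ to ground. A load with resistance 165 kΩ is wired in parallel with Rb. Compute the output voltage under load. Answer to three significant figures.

V_out ≈ 14.7 V

The load sits in parallel with Rb: Rb‖R_L = (62.9 × 165) / (62.9 + 165) = 45.54 kΩ.
V_out = 27.3 × 45.54 / (39.0 + 45.54) = 27.3 × 45.54/84.54 = 14.7 V.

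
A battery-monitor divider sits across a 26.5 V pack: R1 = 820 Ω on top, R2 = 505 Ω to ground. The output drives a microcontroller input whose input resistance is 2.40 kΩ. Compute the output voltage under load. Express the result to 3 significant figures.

V_out ≈ 8.94 V

The load sits in parallel with R2: R2‖R_L = (505 × 2400) / (505 + 2400) = 417.2 Ω.
V_out = 26.5 × 417.2 / (820 + 417.2) = 26.5 × 417.2/1237 = 8.94 V.
(Unloaded it would have been 10.1 V.)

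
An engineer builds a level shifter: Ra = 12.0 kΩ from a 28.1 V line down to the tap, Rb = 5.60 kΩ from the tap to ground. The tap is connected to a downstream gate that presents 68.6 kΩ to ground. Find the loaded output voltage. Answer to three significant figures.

V_out ≈ 8.47 V

The load sits in parallel with Rb: Rb‖R_L = (5.60 × 68.6) / (5.60 + 68.6) = 5.177 kΩ.
V_out = 28.1 × 5.177 / (12.0 + 5.177) = 28.1 × 5.177/17.18 = 8.47 V.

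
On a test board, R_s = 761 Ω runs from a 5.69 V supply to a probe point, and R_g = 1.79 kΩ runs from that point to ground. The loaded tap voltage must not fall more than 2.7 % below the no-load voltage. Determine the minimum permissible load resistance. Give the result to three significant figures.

R_L(min) ≈ 19.2 kΩ

Output resistance R_th = R_s‖R_g = (761 × 1790)/2551 = 534.0 Ω.
The fractional drop is R_th/(R_th + R_L); requiring this ≤ 0.0270 gives R_L ≥ R_th(1/0.0270 − 1) = 534.0 × 36.04 = 19.2 kΩ.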